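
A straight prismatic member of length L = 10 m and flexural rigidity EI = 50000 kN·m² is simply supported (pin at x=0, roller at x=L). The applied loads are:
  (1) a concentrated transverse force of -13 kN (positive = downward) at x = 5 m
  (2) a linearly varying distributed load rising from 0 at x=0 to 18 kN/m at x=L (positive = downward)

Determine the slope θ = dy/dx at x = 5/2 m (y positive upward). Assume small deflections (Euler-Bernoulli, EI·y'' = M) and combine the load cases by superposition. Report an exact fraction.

θ(5/2) = -203/51200 rad

Load 1 — point force P=-13 kN at a=5 m (b=L-a=5):
  θ_1 = -Pb(L²-b²-3x²)/(6LEI)  [x≤a] = -(-13)·5·(10²-5²-3·(5/2)²)/(6·10·50000) = 39/32000 rad
Load 2 — triangular load w₀=18 kN/m (0→w₀ over full span):
  θ_2 = -w₀(7L⁴-30L²x²+15x⁴)/(360LEI) = -18·(7·10⁴-30·10²·(5/2)²+15·(5/2)⁴)/(360·10·50000) = -1327/256000 rad
Superposition: θ = Σ θ_i = -203/51200 rad ≈ -0.003965 rad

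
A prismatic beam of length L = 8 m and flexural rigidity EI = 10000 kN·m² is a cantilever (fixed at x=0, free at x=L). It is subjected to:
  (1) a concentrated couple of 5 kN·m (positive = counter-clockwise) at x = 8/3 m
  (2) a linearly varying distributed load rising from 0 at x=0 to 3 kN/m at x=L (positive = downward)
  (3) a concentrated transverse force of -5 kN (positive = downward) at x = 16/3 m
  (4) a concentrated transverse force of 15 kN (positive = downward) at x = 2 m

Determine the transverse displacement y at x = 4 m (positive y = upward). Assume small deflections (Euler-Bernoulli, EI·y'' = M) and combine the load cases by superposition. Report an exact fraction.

y(4) = -3281/112500 m

Load 1 — applied couple M₀=5 kN·m at a=8/3 m (b=L-a=16/3):
  y_1 = M₀a(2x-a)/(2EI)  [x>a] = 5·(8/3)·(2·4-(8/3))/(2·10000) = 4/1125 m
Load 2 — triangular load w₀=3 kN/m (0→w₀ over full span):
  y_2 = (w₀Lx³/12-w₀L²x²/6-w₀x⁵/(120L))/EI = (3·8·4³/12-3·8²·4²/6-3·4⁵/(120·8))/10000 = -121/3125 m
Load 3 — point force P=-5 kN at a=16/3 m (b=L-a=8/3):
  y_3 = -Px²(3a-x)/(6EI)  [x≤a] = -(-5)·4²·(3·(16/3)-4)/(6·10000) = 2/125 m
Load 4 — point force P=15 kN at a=2 m (b=L-a=6):
  y_4 = -Pa²(3x-a)/(6EI)  [x>a] = -15·2²·(3·4-2)/(6·10000) = -1/100 m
Superposition: y = Σ y_i = -3281/112500 m ≈ -0.029164 m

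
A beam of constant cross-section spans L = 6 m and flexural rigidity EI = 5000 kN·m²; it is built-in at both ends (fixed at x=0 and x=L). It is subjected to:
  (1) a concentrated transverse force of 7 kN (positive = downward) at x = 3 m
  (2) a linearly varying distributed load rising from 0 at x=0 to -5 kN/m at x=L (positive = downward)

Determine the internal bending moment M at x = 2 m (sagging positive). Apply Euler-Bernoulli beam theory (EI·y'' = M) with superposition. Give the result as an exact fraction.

M(2) = -5/36 kN·m

Load 1 — point force P=7 kN at a=3 m (b=L-a=3):
  M_1 = Pb²(3a+b)x/L³ - Pab²/L²  [x≤a] = 7·3²·(3·3+3)·2/6³ - 7·3·3²/6² = 7/4 kN·m
Load 2 — triangular load w₀=-5 kN/m (0→w₀ over full span):
  M_2 = 3w₀Lx/20 - w₀L²/30 - w₀x³/(6L) = 3·(-5)·6·2/20 - (-5)·6²/30 - (-5)·2³/(6·6) = -17/9 kN·m
Superposition: M = Σ M_i = -5/36 kN·m ≈ -0.138889 kN·m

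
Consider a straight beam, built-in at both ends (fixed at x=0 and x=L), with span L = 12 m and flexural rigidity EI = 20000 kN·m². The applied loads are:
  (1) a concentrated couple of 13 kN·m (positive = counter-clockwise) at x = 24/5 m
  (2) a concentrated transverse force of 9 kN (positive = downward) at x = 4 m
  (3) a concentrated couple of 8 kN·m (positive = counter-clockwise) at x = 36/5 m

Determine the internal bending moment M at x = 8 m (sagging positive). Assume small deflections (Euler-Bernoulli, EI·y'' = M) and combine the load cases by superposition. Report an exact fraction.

M(8) = -272/75 kN·m

Load 1 — applied couple M₀=13 kN·m at a=24/5 m (b=L-a=36/5):
  M_1 = R_Ax - M_A - M₀  [x>a] with R_A=39/25, M_A=39/25 = (39/25)·8 - (39/25) - 13 = -52/25 kN·m
Load 2 — point force P=9 kN at a=4 m (b=L-a=8):
  M_2 = Pa²(a+3b)(L-x)/L³ - Pa²b/L²  [x>a] = 9·4²·(4+3·8)·(12-8)/12³ - 9·4²·8/12² = 4/3 kN·m
Load 3 — applied couple M₀=8 kN·m at a=36/5 m (b=L-a=24/5):
  M_3 = R_Ax - M_A - M₀  [x>a] with R_A=24/25, M_A=64/25 = (24/25)·8 - (64/25) - 8 = -72/25 kN·m
Superposition: M = Σ M_i = -272/75 kN·m ≈ -3.626667 kN·m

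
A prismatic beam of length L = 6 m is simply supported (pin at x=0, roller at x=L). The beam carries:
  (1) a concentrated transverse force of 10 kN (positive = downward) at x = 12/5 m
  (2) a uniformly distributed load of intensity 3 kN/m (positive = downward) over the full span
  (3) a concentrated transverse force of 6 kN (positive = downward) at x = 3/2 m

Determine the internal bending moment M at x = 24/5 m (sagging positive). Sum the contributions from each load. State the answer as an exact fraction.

Load 1 — point force P=10 kN at a=12/5 m (b=L-a=18/5):
  M_1 = Pa(L-x)/L  [x>a] = 10·(12/5)·(6-(24/5))/6 = 24/5 kN·m
Load 2 — uniform load w=3 kN/m over full span:
  M_2 = wx(L-x)/2 = 3·(24/5)·(6-(24/5))/2 = 216/25 kN·m
Load 3 — point force P=6 kN at a=3/2 m (b=L-a=9/2):
  M_3 = Pa(L-x)/L  [x>a] = 6·(3/2)·(6-(24/5))/6 = 9/5 kN·m
Superposition: M = Σ M_i = 381/25 kN·m ≈ 15.240000 kN·m

M(24/5) = 381/25 kN·m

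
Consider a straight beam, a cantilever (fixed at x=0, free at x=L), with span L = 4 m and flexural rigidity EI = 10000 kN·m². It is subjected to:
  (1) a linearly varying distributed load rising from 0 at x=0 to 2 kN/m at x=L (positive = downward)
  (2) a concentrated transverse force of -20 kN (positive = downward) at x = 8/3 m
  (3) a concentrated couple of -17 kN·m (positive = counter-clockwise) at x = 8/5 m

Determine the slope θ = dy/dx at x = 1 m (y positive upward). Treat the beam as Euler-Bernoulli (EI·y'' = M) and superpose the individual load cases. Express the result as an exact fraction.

Load 1 — triangular load w₀=2 kN/m (0→w₀ over full span):
  θ_1 = (w₀Lx²/4-w₀L²x/3-w₀x⁴/(24L))/EI = (2·4·1²/4-2·4²·1/3-2·1⁴/(24·4))/10000 = -139/160000 rad
Load 2 — point force P=-20 kN at a=8/3 m (b=L-a=4/3):
  θ_2 = -Px(2a-x)/(2EI)  [x≤a] = -(-20)·1·(2·(8/3)-1)/(2·10000) = 13/3000 rad
Load 3 — applied couple M₀=-17 kN·m at a=8/5 m (b=L-a=12/5):
  θ_3 = M₀x/EI  [x≤a] = (-17)·1/10000 = -17/10000 rad
Superposition: θ = Σ θ_i = 847/480000 rad ≈ 0.001765 rad

θ(1) = 847/480000 rad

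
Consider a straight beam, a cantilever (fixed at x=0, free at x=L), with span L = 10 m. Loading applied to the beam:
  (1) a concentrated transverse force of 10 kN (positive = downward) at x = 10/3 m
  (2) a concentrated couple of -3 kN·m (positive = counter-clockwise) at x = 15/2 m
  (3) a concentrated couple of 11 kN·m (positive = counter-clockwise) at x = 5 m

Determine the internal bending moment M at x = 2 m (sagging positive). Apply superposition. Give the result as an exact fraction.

Load 1 — point force P=10 kN at a=10/3 m (b=L-a=20/3):
  M_1 = -P(a-x)  [x≤a] = -10·((10/3)-2) = -40/3 kN·m
Load 2 — applied couple M₀=-3 kN·m at a=15/2 m (b=L-a=5/2):
  M_2 = M₀  [x≤a] = (-3) = -3 kN·m
Load 3 — applied couple M₀=11 kN·m at a=5 m (b=L-a=5):
  M_3 = M₀  [x≤a] = 11 = 11 kN·m
Superposition: M = Σ M_i = -16/3 kN·m ≈ -5.333333 kN·m

M(2) = -16/3 kN·m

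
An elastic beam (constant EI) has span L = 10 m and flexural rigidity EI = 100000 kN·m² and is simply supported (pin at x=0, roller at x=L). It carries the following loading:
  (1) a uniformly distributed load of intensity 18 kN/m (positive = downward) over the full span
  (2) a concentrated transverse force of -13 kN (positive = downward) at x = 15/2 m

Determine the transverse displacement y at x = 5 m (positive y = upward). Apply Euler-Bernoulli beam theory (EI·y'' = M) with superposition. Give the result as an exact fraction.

Load 1 — uniform load w=18 kN/m over full span:
  y_1 = -wx(L³-2Lx²+x³)/(24EI) = -18·5·(10³-2·10·5²+5³)/(24·100000) = -3/128 m
Load 2 — point force P=-13 kN at a=15/2 m (b=L-a=5/2):
  y_2 = -Pbx(L²-b²-x²)/(6LEI)  [x≤a] = -(-13)·(5/2)·5·(10²-(5/2)²-5²)/(6·10·100000) = 143/76800 m
Superposition: y = Σ y_i = -1657/76800 m ≈ -0.021576 m

y(5) = -1657/76800 m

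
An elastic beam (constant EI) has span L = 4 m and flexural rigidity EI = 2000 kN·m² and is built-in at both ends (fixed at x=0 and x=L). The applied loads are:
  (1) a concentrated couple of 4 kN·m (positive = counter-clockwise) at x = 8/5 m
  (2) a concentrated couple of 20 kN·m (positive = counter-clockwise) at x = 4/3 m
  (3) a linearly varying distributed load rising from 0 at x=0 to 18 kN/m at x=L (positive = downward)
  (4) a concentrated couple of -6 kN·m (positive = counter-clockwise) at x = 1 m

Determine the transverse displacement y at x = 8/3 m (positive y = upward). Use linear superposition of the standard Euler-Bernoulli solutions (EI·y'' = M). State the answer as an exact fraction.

Load 1 — applied couple M₀=4 kN·m at a=8/5 m (b=L-a=12/5):
  y_1 = (R_Ax³/6 - M_Ax²/2 - M₀(x-a)²/2)/EI  [x>a] with R_A=36/25, M_A=12/25 = ((36/25)·(8/3)³/6 - (12/25)·(8/3)²/2 - 4·((8/3)-(8/5))²/2)/2000 = 8/28125 m
Load 2 — applied couple M₀=20 kN·m at a=4/3 m (b=L-a=8/3):
  y_2 = (R_Ax³/6 - M_Ax²/2 - M₀(x-a)²/2)/EI  [x>a] with R_A=20/3, M_A=0 = ((20/3)·(8/3)³/6 - 0·(8/3)²/2 - 20·((8/3)-(4/3))²/2)/2000 = 2/1215 m
Load 3 — triangular load w₀=18 kN/m (0→w₀ over full span):
  y_3 = -w₀x²(L-x)²(x+2L)/(120LEI) = -18·(8/3)²·(4-(8/3))²·((8/3)+2·4)/(120·4·2000) = -128/50625 m
Load 4 — applied couple M₀=-6 kN·m at a=1 m (b=L-a=3):
  y_4 = (R_Ax³/6 - M_Ax²/2 - M₀(x-a)²/2)/EI  [x>a] with R_A=-27/16, M_A=9/8 = ((-27/16)·(8/3)³/6 - (9/8)·(8/3)²/2 - (-6)·((8/3)-1)²/2)/2000 = -1/2000 m
Superposition: y = Σ y_i = -13339/12150000 m ≈ -0.001098 m

y(8/3) = -13339/12150000 m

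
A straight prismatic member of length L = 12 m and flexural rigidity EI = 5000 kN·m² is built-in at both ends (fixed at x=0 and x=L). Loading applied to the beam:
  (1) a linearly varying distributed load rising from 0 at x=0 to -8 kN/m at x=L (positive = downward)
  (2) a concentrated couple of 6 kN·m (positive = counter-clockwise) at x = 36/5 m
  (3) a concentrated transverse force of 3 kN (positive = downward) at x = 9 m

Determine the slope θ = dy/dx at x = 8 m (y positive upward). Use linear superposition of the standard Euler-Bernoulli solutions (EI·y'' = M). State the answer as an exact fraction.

θ(8) = -15949/2250000 rad

Load 1 — triangular load w₀=-8 kN/m (0→w₀ over full span):
  θ_1 = -w₀(2x(L-x)(L-2x)(x+2L)+x²(L-x)²)/(120LEI) = -(-8)·(2·8·(12-8)·(12-2·8)·(8+2·12)+8²·(12-8)²)/(120·12·5000) = -224/28125 rad
Load 2 — applied couple M₀=6 kN·m at a=36/5 m (b=L-a=24/5):
  θ_2 = (R_Ax²/2 - M_Ax - M₀(x-a))/EI  [x>a] with R_A=18/25, M_A=48/25 = ((18/25)·8²/2 - (48/25)·8 - 6·(8-(36/5)))/5000 = 9/15625 rad
Load 3 — point force P=3 kN at a=9 m (b=L-a=3):
  θ_3 = -Pb²x(2aL-(3a+b)x)/(2L³EI)  [x≤a] = -3·3²·8·(2·9·12-(3·9+3)·8)/(2·12³·5000) = 3/10000 rad
Superposition: θ = Σ θ_i = -15949/2250000 rad ≈ -0.007088 rad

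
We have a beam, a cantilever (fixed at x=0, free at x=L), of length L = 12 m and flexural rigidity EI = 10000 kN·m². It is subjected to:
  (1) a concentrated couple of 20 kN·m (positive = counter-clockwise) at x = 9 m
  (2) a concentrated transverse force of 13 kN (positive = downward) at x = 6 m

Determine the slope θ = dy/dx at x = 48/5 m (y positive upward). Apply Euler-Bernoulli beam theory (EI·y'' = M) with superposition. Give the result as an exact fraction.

θ(48/5) = -27/5000 rad

Load 1 — applied couple M₀=20 kN·m at a=9 m (b=L-a=3):
  θ_1 = M₀a/EI  [x>a] = 20·9/10000 = 9/500 rad
Load 2 — point force P=13 kN at a=6 m (b=L-a=6):
  θ_2 = -Pa²/(2EI)  [x>a] = -13·6²/(2·10000) = -117/5000 rad
Superposition: θ = Σ θ_i = -27/5000 rad ≈ -0.005400 rad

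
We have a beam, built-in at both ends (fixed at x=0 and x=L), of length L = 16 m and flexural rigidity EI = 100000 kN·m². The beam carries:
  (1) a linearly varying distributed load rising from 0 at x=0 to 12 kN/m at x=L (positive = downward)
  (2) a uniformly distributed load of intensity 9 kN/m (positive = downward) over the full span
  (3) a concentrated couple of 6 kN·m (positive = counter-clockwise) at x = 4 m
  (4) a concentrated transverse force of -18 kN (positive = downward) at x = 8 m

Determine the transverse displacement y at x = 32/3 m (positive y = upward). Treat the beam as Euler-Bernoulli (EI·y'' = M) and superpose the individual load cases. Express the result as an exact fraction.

y(32/3) = -134881/7593750 m

Load 1 — triangular load w₀=12 kN/m (0→w₀ over full span):
  y_1 = -w₀x²(L-x)²(x+2L)/(120LEI) = -12·(32/3)²·(16-(32/3))²·((32/3)+2·16)/(120·16·100000) = -32768/3796875 m
Load 2 — uniform load w=9 kN/m over full span:
  y_2 = -wx²(L-x)²/(24EI) = -9·(32/3)²·(16-(32/3))²/(24·100000) = -1024/84375 m
Load 3 — applied couple M₀=6 kN·m at a=4 m (b=L-a=12):
  y_3 = (R_Ax³/6 - M_Ax²/2 - M₀(x-a)²/2)/EI  [x>a] with R_A=27/64, M_A=-9/8 = ((27/64)·(32/3)³/6 - (-9/8)·(32/3)²/2 - 6·((32/3)-4)²/2)/100000 = 1/6250 m
Load 4 — point force P=-18 kN at a=8 m (b=L-a=8):
  y_4 = -Pa²(L-x)²(3bL-(3b+a)(L-x))/(6L³EI)  [x>a] = -(-18)·8²·(16-(32/3))²·(3·8·16-(3·8+8)·(16-(32/3)))/(6·16³·100000) = 16/5625 m
Superposition: y = Σ y_i = -134881/7593750 m ≈ -0.017762 m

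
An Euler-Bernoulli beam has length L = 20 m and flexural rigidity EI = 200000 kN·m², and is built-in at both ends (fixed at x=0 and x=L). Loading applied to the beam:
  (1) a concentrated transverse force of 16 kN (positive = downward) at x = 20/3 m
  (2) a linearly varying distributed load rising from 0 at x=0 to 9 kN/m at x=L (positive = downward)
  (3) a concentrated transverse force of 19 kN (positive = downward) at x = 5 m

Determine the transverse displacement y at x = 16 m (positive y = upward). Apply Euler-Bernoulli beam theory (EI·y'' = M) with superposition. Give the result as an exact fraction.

y(16) = -4521323/810000000 m

Load 1 — point force P=16 kN at a=20/3 m (b=L-a=40/3):
  y_1 = -Pa²(L-x)²(3bL-(3b+a)(L-x))/(6L³EI)  [x>a] = -16·(20/3)²·(20-16)²·(3·(40/3)·20-(3·(40/3)+(20/3))·(20-16))/(6·20³·200000) = -184/253125 m
Load 2 — triangular load w₀=9 kN/m (0→w₀ over full span):
  y_2 = -w₀x²(L-x)²(x+2L)/(120LEI) = -9·16²·(20-16)²·(16+2·20)/(120·20·200000) = -336/78125 m
Load 3 — point force P=19 kN at a=5 m (b=L-a=15):
  y_3 = -Pa²(L-x)²(3bL-(3b+a)(L-x))/(6L³EI)  [x>a] = -19·5²·(20-16)²·(3·15·20-(3·15+5)·(20-16))/(6·20³·200000) = -133/240000 m
Superposition: y = Σ y_i = -4521323/810000000 m ≈ -0.005582 m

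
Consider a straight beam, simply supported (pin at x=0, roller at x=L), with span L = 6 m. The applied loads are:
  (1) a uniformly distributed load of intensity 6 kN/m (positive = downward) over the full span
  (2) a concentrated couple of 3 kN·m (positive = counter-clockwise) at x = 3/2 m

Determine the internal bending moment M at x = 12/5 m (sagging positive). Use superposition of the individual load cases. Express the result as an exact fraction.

Load 1 — uniform load w=6 kN/m over full span:
  M_1 = wx(L-x)/2 = 6·(12/5)·(6-(12/5))/2 = 648/25 kN·m
Load 2 — applied couple M₀=3 kN·m at a=3/2 m (b=L-a=9/2):
  M_2 = M₀x/L - M₀  [x>a] = 3·(12/5)/6 - 3 = -9/5 kN·m
Superposition: M = Σ M_i = 603/25 kN·m ≈ 24.120000 kN·m

M(12/5) = 603/25 kN·m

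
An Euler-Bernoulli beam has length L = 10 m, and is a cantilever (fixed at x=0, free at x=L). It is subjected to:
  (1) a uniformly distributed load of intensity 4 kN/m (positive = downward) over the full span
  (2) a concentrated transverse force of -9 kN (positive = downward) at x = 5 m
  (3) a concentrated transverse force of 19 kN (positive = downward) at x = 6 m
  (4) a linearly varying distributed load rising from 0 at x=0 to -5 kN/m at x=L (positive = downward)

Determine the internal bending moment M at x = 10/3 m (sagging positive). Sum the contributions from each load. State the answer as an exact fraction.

M(10/3) = -3089/81 kN·m

Load 1 — uniform load w=4 kN/m over full span:
  M_1 = -w(L-x)²/2 = -4·(10-(10/3))²/2 = -800/9 kN·m
Load 2 — point force P=-9 kN at a=5 m (b=L-a=5):
  M_2 = -P(a-x)  [x≤a] = -(-9)·(5-(10/3)) = 15 kN·m
Load 3 — point force P=19 kN at a=6 m (b=L-a=4):
  M_3 = -P(a-x)  [x≤a] = -19·(6-(10/3)) = -152/3 kN·m
Load 4 — triangular load w₀=-5 kN/m (0→w₀ over full span):
  M_4 = w₀Lx/2 - w₀L²/3 - w₀x³/(6L) = (-5)·10·(10/3)/2 - (-5)·10²/3 - (-5)·(10/3)³/(6·10) = 7000/81 kN·m
Superposition: M = Σ M_i = -3089/81 kN·m ≈ -38.135802 kN·m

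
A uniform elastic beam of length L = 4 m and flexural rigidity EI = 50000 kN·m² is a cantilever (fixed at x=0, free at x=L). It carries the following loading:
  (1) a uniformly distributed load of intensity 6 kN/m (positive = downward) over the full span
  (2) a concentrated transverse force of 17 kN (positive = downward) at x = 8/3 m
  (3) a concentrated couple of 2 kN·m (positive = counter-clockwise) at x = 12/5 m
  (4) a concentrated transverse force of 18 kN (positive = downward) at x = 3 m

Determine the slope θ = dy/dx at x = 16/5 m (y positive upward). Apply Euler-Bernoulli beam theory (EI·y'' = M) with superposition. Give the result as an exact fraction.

θ(16/5) = -225149/56250000 rad

Load 1 — uniform load w=6 kN/m over full span:
  θ_1 = -wx(x²-3Lx+3L²)/(6EI) = -6·(16/5)·((16/5)²-3·4·(16/5)+3·4²)/(6·50000) = -496/390625 rad
Load 2 — point force P=17 kN at a=8/3 m (b=L-a=4/3):
  θ_2 = -Pa²/(2EI)  [x>a] = -17·(8/3)²/(2·50000) = -34/28125 rad
Load 3 — applied couple M₀=2 kN·m at a=12/5 m (b=L-a=8/5):
  θ_3 = M₀a/EI  [x>a] = 2·(12/5)/50000 = 3/31250 rad
Load 4 — point force P=18 kN at a=3 m (b=L-a=1):
  θ_4 = -Pa²/(2EI)  [x>a] = -18·3²/(2·50000) = -81/50000 rad
Superposition: θ = Σ θ_i = -225149/56250000 rad ≈ -0.004003 rad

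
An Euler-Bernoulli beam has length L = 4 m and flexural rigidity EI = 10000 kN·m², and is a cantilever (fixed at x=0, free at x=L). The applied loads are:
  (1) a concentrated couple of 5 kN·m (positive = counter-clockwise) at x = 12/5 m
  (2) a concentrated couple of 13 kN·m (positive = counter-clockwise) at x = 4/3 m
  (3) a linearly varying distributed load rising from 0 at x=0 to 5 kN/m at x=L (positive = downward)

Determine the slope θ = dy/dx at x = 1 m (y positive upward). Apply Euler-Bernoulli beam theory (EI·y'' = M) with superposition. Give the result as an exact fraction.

Load 1 — applied couple M₀=5 kN·m at a=12/5 m (b=L-a=8/5):
  θ_1 = M₀x/EI  [x≤a] = 5·1/10000 = 1/2000 rad
Load 2 — applied couple M₀=13 kN·m at a=4/3 m (b=L-a=8/3):
  θ_2 = M₀x/EI  [x≤a] = 13·1/10000 = 13/10000 rad
Load 3 — triangular load w₀=5 kN/m (0→w₀ over full span):
  θ_3 = (w₀Lx²/4-w₀L²x/3-w₀x⁴/(24L))/EI = (5·4·1²/4-5·4²·1/3-5·1⁴/(24·4))/10000 = -139/64000 rad
Superposition: θ = Σ θ_i = -119/320000 rad ≈ -0.000372 rad

θ(1) = -119/320000 rad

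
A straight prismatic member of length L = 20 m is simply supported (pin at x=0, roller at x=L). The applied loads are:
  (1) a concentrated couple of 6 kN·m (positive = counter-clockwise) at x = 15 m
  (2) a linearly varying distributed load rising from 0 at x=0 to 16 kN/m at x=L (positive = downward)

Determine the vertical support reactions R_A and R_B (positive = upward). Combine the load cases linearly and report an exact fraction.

R_A = 1609/30 kN, R_B = 3191/30 kN

Load 1 — applied couple M₀=6 kN·m at a=15 m (b=L-a=5):
  R_A = M₀/L = 6/20 = 3/10 kN
  R_B = -M₀/L = -6/20 = -3/10 kN
Load 2 — triangular load w₀=16 kN/m (0→w₀ over full span):
  R_A = w₀L/6 = 16·20/6 = 160/3 kN
  R_B = w₀L/3 = 16·20/3 = 320/3 kN
Superposition: R_A = 1609/30 kN, R_B = 3191/30 kN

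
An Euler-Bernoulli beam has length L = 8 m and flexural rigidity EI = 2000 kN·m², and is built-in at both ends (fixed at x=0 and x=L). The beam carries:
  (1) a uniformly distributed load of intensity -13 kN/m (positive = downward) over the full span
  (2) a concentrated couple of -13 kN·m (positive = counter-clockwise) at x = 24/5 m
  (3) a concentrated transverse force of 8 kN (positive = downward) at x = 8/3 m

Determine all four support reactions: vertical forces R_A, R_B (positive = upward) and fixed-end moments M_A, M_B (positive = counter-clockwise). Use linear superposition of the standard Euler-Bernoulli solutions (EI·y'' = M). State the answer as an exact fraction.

Load 1 — uniform load w=-13 kN/m over full span:
  R_A = wL/2 = (-13)·8/2 = -52 kN
  M_A = wL²/12 = (-13)·8²/12 = -208/3 kN·m
  R_B = wL/2 = (-13)·8/2 = -52 kN
  M_B = -wL²/12 = -(-13)·8²/12 = 208/3 kN·m
Load 2 — applied couple M₀=-13 kN·m at a=24/5 m (b=L-a=16/5):
  R_A = 6M₀ab/L³ = 6·(-13)·(24/5)·(16/5)/8³ = -117/50 kN
  M_A = M₀b(2a-b)/L² = (-13)·(16/5)·(2·(24/5)-(16/5))/8² = -104/25 kN·m
  R_B = -6M₀ab/L³ = -6·(-13)·(24/5)·(16/5)/8³ = 117/50 kN
  M_B = M₀a(2b-a)/L² = (-13)·(24/5)·(2·(16/5)-(24/5))/8² = -39/25 kN·m
Load 3 — point force P=8 kN at a=8/3 m (b=L-a=16/3):
  R_A = Pb²(3a+b)/L³ = 8·(16/3)²·(3·(8/3)+(16/3))/8³ = 160/27 kN
  M_A = Pab²/L² = 8·(8/3)·(16/3)²/8² = 256/27 kN·m
  R_B = Pa²(a+3b)/L³ = 8·(8/3)²·((8/3)+3·(16/3))/8³ = 56/27 kN
  M_B = -Pa²b/L² = -8·(8/3)²·(16/3)/8² = -128/27 kN·m
Superposition: R_A = -65359/1350 kN, M_A = -43208/675 kN·m, R_B = -64241/1350 kN, M_B = 42547/675 kN·m

R_A = -65359/1350 kN, M_A = -43208/675 kN·m, R_B = -64241/1350 kN, M_B = 42547/675 kN·m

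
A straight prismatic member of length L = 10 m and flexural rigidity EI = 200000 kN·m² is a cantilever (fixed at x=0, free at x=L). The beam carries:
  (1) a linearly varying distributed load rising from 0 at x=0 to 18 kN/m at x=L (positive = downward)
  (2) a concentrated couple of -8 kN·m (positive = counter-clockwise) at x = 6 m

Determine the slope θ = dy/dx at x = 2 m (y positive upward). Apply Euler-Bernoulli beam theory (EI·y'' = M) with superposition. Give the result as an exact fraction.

Load 1 — triangular load w₀=18 kN/m (0→w₀ over full span):
  θ_1 = (w₀Lx²/4-w₀L²x/3-w₀x⁴/(24L))/EI = (18·10·2²/4-18·10²·2/3-18·2⁴/(24·10))/200000 = -2553/500000 rad
Load 2 — applied couple M₀=-8 kN·m at a=6 m (b=L-a=4):
  θ_2 = M₀x/EI  [x≤a] = (-8)·2/200000 = -1/12500 rad
Superposition: θ = Σ θ_i = -2593/500000 rad ≈ -0.005186 rad

θ(2) = -2593/500000 rad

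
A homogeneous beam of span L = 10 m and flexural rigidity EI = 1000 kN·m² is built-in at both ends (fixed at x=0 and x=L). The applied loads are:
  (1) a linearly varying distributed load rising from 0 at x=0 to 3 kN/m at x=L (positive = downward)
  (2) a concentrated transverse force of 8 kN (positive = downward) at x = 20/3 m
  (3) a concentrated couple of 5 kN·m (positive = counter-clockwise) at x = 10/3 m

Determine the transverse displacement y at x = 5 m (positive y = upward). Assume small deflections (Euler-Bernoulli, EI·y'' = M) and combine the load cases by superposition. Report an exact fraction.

y(5) = -653/10368 m

Load 1 — triangular load w₀=3 kN/m (0→w₀ over full span):
  y_1 = -w₀x²(L-x)²(x+2L)/(120LEI) = -3·5²·(10-5)²·(5+2·10)/(120·10·1000) = -5/128 m
Load 2 — point force P=8 kN at a=20/3 m (b=L-a=10/3):
  y_2 = -Pb²x²(3aL-(3a+b)x)/(6L³EI)  [x≤a] = -8·(10/3)²·5²·(3·(20/3)·10-(3·(20/3)+(10/3))·5)/(6·10³·1000) = -5/162 m
Load 3 — applied couple M₀=5 kN·m at a=10/3 m (b=L-a=20/3):
  y_3 = (R_Ax³/6 - M_Ax²/2 - M₀(x-a)²/2)/EI  [x>a] with R_A=2/3, M_A=0 = ((2/3)·5³/6 - 0·5²/2 - 5·(5-(10/3))²/2)/1000 = 1/144 m
Superposition: y = Σ y_i = -653/10368 m ≈ -0.062982 m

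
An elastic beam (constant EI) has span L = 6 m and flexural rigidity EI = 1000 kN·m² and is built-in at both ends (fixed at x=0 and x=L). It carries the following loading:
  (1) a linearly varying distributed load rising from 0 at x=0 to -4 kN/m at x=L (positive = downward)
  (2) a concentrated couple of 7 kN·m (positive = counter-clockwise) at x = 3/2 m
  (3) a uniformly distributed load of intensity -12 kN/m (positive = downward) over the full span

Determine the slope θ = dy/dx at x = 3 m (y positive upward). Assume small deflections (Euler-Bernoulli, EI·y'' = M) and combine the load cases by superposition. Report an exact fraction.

θ(3) = -33/160000 rad

Load 1 — triangular load w₀=-4 kN/m (0→w₀ over full span):
  θ_1 = -w₀(2x(L-x)(L-2x)(x+2L)+x²(L-x)²)/(120LEI) = -(-4)·(2·3·(6-3)·(6-2·3)·(3+2·6)+3²·(6-3)²)/(120·6·1000) = 9/20000 rad
Load 2 — applied couple M₀=7 kN·m at a=3/2 m (b=L-a=9/2):
  θ_2 = (R_Ax²/2 - M_Ax - M₀(x-a))/EI  [x>a] with R_A=21/16, M_A=-21/16 = ((21/16)·3²/2 - (-21/16)·3 - 7·(3-(3/2)))/1000 = -21/32000 rad
Load 3 — uniform load w=-12 kN/m over full span:
  θ_3 = -wx(L-x)(L-2x)/(12EI) = -(-12)·3·(6-3)·(6-2·3)/(12·1000) = 0 rad
Superposition: θ = Σ θ_i = -33/160000 rad ≈ -0.000206 rad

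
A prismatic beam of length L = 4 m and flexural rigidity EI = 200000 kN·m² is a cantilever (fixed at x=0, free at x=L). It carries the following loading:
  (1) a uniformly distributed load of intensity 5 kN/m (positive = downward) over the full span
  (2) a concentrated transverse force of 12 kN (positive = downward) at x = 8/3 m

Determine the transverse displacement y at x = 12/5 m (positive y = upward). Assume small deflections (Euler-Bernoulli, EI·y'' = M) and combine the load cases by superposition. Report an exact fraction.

y(12/5) = -549/781250 m

Load 1 — uniform load w=5 kN/m over full span:
  y_1 = -wx²(x²-4Lx+6L²)/(24EI) = -5·(12/5)²·((12/5)²-4·4·(12/5)+6·4²)/(24·200000) = -297/781250 m
Load 2 — point force P=12 kN at a=8/3 m (b=L-a=4/3):
  y_2 = -Px²(3a-x)/(6EI)  [x≤a] = -12·(12/5)²·(3·(8/3)-(12/5))/(6·200000) = -126/390625 m
Superposition: y = Σ y_i = -549/781250 m ≈ -0.000703 m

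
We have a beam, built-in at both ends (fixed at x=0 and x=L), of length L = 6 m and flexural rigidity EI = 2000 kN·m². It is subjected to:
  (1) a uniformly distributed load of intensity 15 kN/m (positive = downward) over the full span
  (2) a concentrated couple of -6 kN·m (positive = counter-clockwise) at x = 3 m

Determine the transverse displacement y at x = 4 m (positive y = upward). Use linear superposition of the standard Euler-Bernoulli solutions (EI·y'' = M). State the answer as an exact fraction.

Load 1 — uniform load w=15 kN/m over full span:
  y_1 = -wx²(L-x)²/(24EI) = -15·4²·(6-4)²/(24·2000) = -1/50 m
Load 2 — applied couple M₀=-6 kN·m at a=3 m (b=L-a=3):
  y_2 = (R_Ax³/6 - M_Ax²/2 - M₀(x-a)²/2)/EI  [x>a] with R_A=-3/2, M_A=-3/2 = ((-3/2)·4³/6 - (-3/2)·4²/2 - (-6)·(4-3)²/2)/2000 = -1/2000 m
Superposition: y = Σ y_i = -41/2000 m ≈ -0.020500 m

y(4) = -41/2000 m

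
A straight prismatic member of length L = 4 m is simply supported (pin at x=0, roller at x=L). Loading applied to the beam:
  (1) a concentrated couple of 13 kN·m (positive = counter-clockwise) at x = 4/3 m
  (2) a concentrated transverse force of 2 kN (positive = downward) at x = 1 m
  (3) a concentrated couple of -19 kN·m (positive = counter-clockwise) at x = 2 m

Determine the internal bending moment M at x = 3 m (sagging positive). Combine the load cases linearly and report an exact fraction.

Load 1 — applied couple M₀=13 kN·m at a=4/3 m (b=L-a=8/3):
  M_1 = M₀x/L - M₀  [x>a] = 13·3/4 - 13 = -13/4 kN·m
Load 2 — point force P=2 kN at a=1 m (b=L-a=3):
  M_2 = Pa(L-x)/L  [x>a] = 2·1·(4-3)/4 = 1/2 kN·m
Load 3 — applied couple M₀=-19 kN·m at a=2 m (b=L-a=2):
  M_3 = M₀x/L - M₀  [x>a] = (-19)·3/4 - (-19) = 19/4 kN·m
Superposition: M = Σ M_i = 2 kN·m ≈ 2.000000 kN·m

M(3) = 2 kN·m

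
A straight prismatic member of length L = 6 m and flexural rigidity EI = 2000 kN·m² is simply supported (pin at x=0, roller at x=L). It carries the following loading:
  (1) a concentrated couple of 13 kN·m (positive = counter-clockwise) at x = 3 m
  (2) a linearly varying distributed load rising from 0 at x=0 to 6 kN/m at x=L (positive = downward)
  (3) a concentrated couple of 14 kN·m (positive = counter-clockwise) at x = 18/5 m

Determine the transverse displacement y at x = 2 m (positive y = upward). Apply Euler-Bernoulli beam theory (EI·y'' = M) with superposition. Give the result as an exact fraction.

Load 1 — applied couple M₀=13 kN·m at a=3 m (b=L-a=3):
  y_1 = (M₀x³/(6L)+C₁x)/EI  [x≤a] with C₁=M₀(3b²-L²)/(6L)=-13/4 = (13·2³/(6·6)+(-13/4)·2)/2000 = -13/7200 m
Load 2 — triangular load w₀=6 kN/m (0→w₀ over full span):
  y_2 = -w₀x(7L⁴-10L²x²+3x⁴)/(360LEI) = -6·2·(7·6⁴-10·6²·2²+3·2⁴)/(360·6·2000) = -8/375 m
Load 3 — applied couple M₀=14 kN·m at a=18/5 m (b=L-a=12/5):
  y_3 = (M₀x³/(6L)+C₁x)/EI  [x≤a] with C₁=M₀(3b²-L²)/(6L)=-182/25 = (14·2³/(6·6)+(-182/25)·2)/2000 = -161/28125 m
Superposition: y = Σ y_i = -8659/300000 m ≈ -0.028863 m

y(2) = -8659/300000 m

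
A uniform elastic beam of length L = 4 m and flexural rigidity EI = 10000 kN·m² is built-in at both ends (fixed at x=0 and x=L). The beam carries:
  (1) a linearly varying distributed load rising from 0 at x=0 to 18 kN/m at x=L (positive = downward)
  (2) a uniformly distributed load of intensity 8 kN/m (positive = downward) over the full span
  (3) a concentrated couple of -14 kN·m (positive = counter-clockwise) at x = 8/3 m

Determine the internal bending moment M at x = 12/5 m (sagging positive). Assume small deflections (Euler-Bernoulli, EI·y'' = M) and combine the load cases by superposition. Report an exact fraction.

Load 1 — triangular load w₀=18 kN/m (0→w₀ over full span):
  M_1 = 3w₀Lx/20 - w₀L²/30 - w₀x³/(6L) = 3·18·4·(12/5)/20 - 18·4²/30 - 18·(12/5)³/(6·4) = 744/125 kN·m
Load 2 — uniform load w=8 kN/m over full span:
  M_2 = wLx/2 - wL²/12 - wx²/2 = 8·4·(12/5)/2 - 8·4²/12 - 8·(12/5)²/2 = 352/75 kN·m
Load 3 — applied couple M₀=-14 kN·m at a=8/3 m (b=L-a=4/3):
  M_3 = R_Ax - M_A  [x≤a] with R_A=-14/3, M_A=-14/3 = (-14/3)·(12/5) - (-14/3) = -98/15 kN·m
Superposition: M = Σ M_i = 514/125 kN·m ≈ 4.112000 kN·m

M(12/5) = 514/125 kN·m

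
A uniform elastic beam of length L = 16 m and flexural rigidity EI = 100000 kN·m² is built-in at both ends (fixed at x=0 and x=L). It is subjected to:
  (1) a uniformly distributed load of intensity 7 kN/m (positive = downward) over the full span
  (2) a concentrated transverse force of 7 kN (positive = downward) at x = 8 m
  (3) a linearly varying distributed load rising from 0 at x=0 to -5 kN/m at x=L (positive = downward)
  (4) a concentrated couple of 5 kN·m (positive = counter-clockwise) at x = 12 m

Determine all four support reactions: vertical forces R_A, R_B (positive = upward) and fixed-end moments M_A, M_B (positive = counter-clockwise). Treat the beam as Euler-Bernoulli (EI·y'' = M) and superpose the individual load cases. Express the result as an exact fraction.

Load 1 — uniform load w=7 kN/m over full span:
  R_A = wL/2 = 7·16/2 = 56 kN
  M_A = wL²/12 = 7·16²/12 = 448/3 kN·m
  R_B = wL/2 = 7·16/2 = 56 kN
  M_B = -wL²/12 = -7·16²/12 = -448/3 kN·m
Load 2 — point force P=7 kN at a=8 m (b=L-a=8):
  R_A = Pb²(3a+b)/L³ = 7·8²·(3·8+8)/16³ = 7/2 kN
  M_A = Pab²/L² = 7·8·8²/16² = 14 kN·m
  R_B = Pa²(a+3b)/L³ = 7·8²·(8+3·8)/16³ = 7/2 kN
  M_B = -Pa²b/L² = -7·8²·8/16² = -14 kN·m
Load 3 — triangular load w₀=-5 kN/m (0→w₀ over full span):
  R_A = 3w₀L/20 = 3·(-5)·16/20 = -12 kN
  M_A = w₀L²/30 = (-5)·16²/30 = -128/3 kN·m
  R_B = 7w₀L/20 = 7·(-5)·16/20 = -28 kN
  M_B = -w₀L²/20 = -(-5)·16²/20 = 64 kN·m
Load 4 — applied couple M₀=5 kN·m at a=12 m (b=L-a=4):
  R_A = 6M₀ab/L³ = 6·5·12·4/16³ = 45/128 kN
  M_A = M₀b(2a-b)/L² = 5·4·(2·12-4)/16² = 25/16 kN·m
  R_B = -6M₀ab/L³ = -6·5·12·4/16³ = -45/128 kN
  M_B = M₀a(2b-a)/L² = 5·12·(2·4-12)/16² = -15/16 kN·m
Superposition: R_A = 6125/128 kN, M_A = 5867/48 kN·m, R_B = 3987/128 kN, M_B = -4813/48 kN·m

R_A = 6125/128 kN, M_A = 5867/48 kN·m, R_B = 3987/128 kN, M_B = -4813/48 kN·m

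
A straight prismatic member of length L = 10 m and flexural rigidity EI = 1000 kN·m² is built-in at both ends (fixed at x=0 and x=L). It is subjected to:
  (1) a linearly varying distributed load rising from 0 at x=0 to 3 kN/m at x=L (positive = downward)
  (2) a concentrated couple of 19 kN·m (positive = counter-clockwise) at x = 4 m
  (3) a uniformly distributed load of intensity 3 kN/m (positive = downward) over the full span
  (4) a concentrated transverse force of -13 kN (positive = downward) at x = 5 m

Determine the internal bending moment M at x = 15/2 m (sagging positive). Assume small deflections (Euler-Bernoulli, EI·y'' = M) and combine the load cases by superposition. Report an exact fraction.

Load 1 — triangular load w₀=3 kN/m (0→w₀ over full span):
  M_1 = 3w₀Lx/20 - w₀L²/30 - w₀x³/(6L) = 3·3·10·(15/2)/20 - 3·10²/30 - 3·(15/2)³/(6·10) = 85/32 kN·m
Load 2 — applied couple M₀=19 kN·m at a=4 m (b=L-a=6):
  M_2 = R_Ax - M_A - M₀  [x>a] with R_A=342/125, M_A=57/25 = (342/125)·(15/2) - (57/25) - 19 = -19/25 kN·m
Load 3 — uniform load w=3 kN/m over full span:
  M_3 = wLx/2 - wL²/12 - wx²/2 = 3·10·(15/2)/2 - 3·10²/12 - 3·(15/2)²/2 = 25/8 kN·m
Load 4 — point force P=-13 kN at a=5 m (b=L-a=5):
  M_4 = Pa²(a+3b)(L-x)/L³ - Pa²b/L²  [x>a] = (-13)·5²·(5+3·5)·(10-(15/2))/10³ - (-13)·5²·5/10² = 0 kN·m
Superposition: M = Σ M_i = 4017/800 kN·m ≈ 5.021250 kN·m

M(15/2) = 4017/800 kN·m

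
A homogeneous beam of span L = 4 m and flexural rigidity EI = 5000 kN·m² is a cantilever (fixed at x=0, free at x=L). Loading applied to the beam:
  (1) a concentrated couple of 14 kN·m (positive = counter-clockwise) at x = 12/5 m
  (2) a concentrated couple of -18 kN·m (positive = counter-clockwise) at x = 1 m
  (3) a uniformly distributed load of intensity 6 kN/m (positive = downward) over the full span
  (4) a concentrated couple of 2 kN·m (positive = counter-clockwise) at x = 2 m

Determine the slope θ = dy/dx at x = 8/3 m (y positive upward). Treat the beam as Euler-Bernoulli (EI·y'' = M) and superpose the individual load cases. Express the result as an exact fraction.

θ(8/3) = -2837/337500 rad

Load 1 — applied couple M₀=14 kN·m at a=12/5 m (b=L-a=8/5):
  θ_1 = M₀a/EI  [x>a] = 14·(12/5)/5000 = 21/3125 rad
Load 2 — applied couple M₀=-18 kN·m at a=1 m (b=L-a=3):
  θ_2 = M₀a/EI  [x>a] = (-18)·1/5000 = -9/2500 rad
Load 3 — uniform load w=6 kN/m over full span:
  θ_3 = -wx(x²-3Lx+3L²)/(6EI) = -6·(8/3)·((8/3)²-3·4·(8/3)+3·4²)/(6·5000) = -208/16875 rad
Load 4 — applied couple M₀=2 kN·m at a=2 m (b=L-a=2):
  θ_4 = M₀a/EI  [x>a] = 2·2/5000 = 1/1250 rad
Superposition: θ = Σ θ_i = -2837/337500 rad ≈ -0.008406 rad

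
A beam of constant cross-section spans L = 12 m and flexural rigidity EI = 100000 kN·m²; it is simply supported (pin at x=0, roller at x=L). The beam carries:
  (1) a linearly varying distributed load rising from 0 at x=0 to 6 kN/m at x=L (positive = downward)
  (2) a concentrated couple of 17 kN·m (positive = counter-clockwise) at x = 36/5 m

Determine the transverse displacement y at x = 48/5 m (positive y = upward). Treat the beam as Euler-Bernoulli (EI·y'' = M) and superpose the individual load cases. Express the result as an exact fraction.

Load 1 — triangular load w₀=6 kN/m (0→w₀ over full span):
  y_1 = -w₀x(7L⁴-10L²x²+3x⁴)/(360LEI) = -6·(48/5)·(7·12⁴-10·12²·(48/5)²+3·(48/5)⁴)/(360·12·100000) = -246888/48828125 m
Load 2 — applied couple M₀=17 kN·m at a=36/5 m (b=L-a=24/5):
  y_2 = (M₀x³/(6L)-M₀(x-a)²/2+C₁x)/EI  [x>a] with C₁=M₀(3b²-L²)/(6L)=-442/25 = (17·(48/5)³/(6·12)-17·((48/5)-(36/5))²/2+(-442/25)·(48/5))/100000 = -153/1562500 m
Superposition: y = Σ y_i = -1006677/195312500 m ≈ -0.005154 m

y(48/5) = -1006677/195312500 m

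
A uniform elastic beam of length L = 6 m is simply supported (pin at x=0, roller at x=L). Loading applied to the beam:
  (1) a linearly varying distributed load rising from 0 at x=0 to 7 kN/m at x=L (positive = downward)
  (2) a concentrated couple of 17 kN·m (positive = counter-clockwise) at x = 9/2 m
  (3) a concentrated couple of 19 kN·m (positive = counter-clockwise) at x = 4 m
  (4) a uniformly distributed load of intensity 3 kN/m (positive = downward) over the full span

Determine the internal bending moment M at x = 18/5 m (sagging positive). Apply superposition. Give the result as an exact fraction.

Load 1 — triangular load w₀=7 kN/m (0→w₀ over full span):
  M_1 = w₀Lx/6 - w₀x³/(6L) = 7·6·(18/5)/6 - 7·(18/5)³/(6·6) = 2016/125 kN·m
Load 2 — applied couple M₀=17 kN·m at a=9/2 m (b=L-a=3/2):
  M_2 = M₀x/L  [x≤a] = 17·(18/5)/6 = 51/5 kN·m
Load 3 — applied couple M₀=19 kN·m at a=4 m (b=L-a=2):
  M_3 = M₀x/L  [x≤a] = 19·(18/5)/6 = 57/5 kN·m
Load 4 — uniform load w=3 kN/m over full span:
  M_4 = wx(L-x)/2 = 3·(18/5)·(6-(18/5))/2 = 324/25 kN·m
Superposition: M = Σ M_i = 6336/125 kN·m ≈ 50.688000 kN·m

M(18/5) = 6336/125 kN·m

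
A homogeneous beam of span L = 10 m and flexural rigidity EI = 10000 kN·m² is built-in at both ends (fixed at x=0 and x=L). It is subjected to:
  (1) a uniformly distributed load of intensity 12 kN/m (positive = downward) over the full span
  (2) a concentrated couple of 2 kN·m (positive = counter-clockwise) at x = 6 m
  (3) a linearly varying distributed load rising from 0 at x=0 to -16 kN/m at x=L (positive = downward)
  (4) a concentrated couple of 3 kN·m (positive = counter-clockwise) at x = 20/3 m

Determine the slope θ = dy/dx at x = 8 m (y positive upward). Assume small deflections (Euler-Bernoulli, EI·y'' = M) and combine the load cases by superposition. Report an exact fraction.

θ(8) = 671/234375 rad

Load 1 — uniform load w=12 kN/m over full span:
  θ_1 = -wx(L-x)(L-2x)/(12EI) = -12·8·(10-8)·(10-2·8)/(12·10000) = 6/625 rad
Load 2 — applied couple M₀=2 kN·m at a=6 m (b=L-a=4):
  θ_2 = (R_Ax²/2 - M_Ax - M₀(x-a))/EI  [x>a] with R_A=36/125, M_A=16/25 = ((36/125)·8²/2 - (16/25)·8 - 2·(8-6))/10000 = 3/312500 rad
Load 3 — triangular load w₀=-16 kN/m (0→w₀ over full span):
  θ_3 = -w₀(2x(L-x)(L-2x)(x+2L)+x²(L-x)²)/(120LEI) = -(-16)·(2·8·(10-8)·(10-2·8)·(8+2·10)+8²·(10-8)²)/(120·10·10000) = -64/9375 rad
Load 4 — applied couple M₀=3 kN·m at a=20/3 m (b=L-a=10/3):
  θ_4 = (R_Ax²/2 - M_Ax - M₀(x-a))/EI  [x>a] with R_A=2/5, M_A=1 = ((2/5)·8²/2 - 1·8 - 3·(8-(20/3)))/10000 = 1/12500 rad
Superposition: θ = Σ θ_i = 671/234375 rad ≈ 0.002863 rad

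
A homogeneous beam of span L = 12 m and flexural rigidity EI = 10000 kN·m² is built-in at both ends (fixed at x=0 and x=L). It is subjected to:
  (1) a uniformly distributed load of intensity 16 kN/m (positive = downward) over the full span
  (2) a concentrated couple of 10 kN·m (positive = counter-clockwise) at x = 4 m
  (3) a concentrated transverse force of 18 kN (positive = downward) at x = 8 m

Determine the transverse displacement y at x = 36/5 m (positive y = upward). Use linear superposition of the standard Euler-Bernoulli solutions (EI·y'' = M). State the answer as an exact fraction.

y(36/5) = -35264/390625 m

Load 1 — uniform load w=16 kN/m over full span:
  y_1 = -wx²(L-x)²/(24EI) = -16·(36/5)²·(12-(36/5))²/(24·10000) = -31104/390625 m
Load 2 — applied couple M₀=10 kN·m at a=4 m (b=L-a=8):
  y_2 = (R_Ax³/6 - M_Ax²/2 - M₀(x-a)²/2)/EI  [x>a] with R_A=10/9, M_A=0 = ((10/9)·(36/5)³/6 - 0·(36/5)²/2 - 10·((36/5)-4)²/2)/10000 = 28/15625 m
Load 3 — point force P=18 kN at a=8 m (b=L-a=4):
  y_3 = -Pb²x²(3aL-(3a+b)x)/(6L³EI)  [x≤a] = -18·4²·(36/5)²·(3·8·12-(3·8+4)·(36/5))/(6·12³·10000) = -972/78125 m
Superposition: y = Σ y_i = -35264/390625 m ≈ -0.090276 m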